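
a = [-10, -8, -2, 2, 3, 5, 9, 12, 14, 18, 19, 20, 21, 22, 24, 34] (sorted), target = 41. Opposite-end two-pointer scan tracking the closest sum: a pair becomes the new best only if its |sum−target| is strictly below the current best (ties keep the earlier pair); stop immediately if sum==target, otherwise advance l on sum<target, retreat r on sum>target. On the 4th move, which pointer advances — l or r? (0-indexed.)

[0,15] -10+34=24 d=17 * → l++
[1,15] -8+34=26 d=15 * → l++
[2,15] -2+34=32 d=9 * → l++
[3,15] 2+34=36 d=5 * → l++

l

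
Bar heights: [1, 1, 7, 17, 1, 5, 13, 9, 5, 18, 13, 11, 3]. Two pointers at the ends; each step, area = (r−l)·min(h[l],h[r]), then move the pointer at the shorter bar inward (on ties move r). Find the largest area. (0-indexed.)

max area = 102

[0,12] min(1,3)*12=12 best=12 * → l++
[1,12] min(1,3)*11=11 best=12 → l++
[2,12] min(7,3)*10=30 best=30 * → r--
[2,11] min(7,11)*9=63 best=63 * → l++
[3,11] min(17,11)*8=88 best=88 * → r--
[3,10] min(17,13)*7=91 best=91 * → r--
[3,9] min(17,18)*6=102 best=102 * → l++
[4,9] min(1,18)*5=5 best=102 → l++
[5,9] min(5,18)*4=20 best=102 → l++
[6,9] min(13,18)*3=39 best=102 → l++
[7,9] min(9,18)*2=18 best=102 → l++
[8,9] min(5,18)*1=5 best=102 → l++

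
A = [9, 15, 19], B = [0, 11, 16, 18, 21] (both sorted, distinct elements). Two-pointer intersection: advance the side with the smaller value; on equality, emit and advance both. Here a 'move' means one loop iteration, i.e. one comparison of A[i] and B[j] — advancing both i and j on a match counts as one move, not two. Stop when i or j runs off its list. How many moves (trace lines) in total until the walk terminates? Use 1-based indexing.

7 moves

i=1 j=1: 9>0, j++
i=1 j=2: 9<11, i++
i=2 j=2: 15>11, j++
i=2 j=3: 15<16, i++
i=3 j=3: 19>16, j++
i=3 j=4: 19>18, j++
i=3 j=5: 19<21, i++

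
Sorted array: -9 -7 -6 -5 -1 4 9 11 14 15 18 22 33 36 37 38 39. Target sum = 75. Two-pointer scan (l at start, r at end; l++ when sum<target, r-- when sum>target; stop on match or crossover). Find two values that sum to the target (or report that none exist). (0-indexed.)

(36, 39)

l=0 r=16: -9+39=30 <75, l++
l=1 r=16: -7+39=32 <75, l++
l=2 r=16: -6+39=33 <75, l++
l=3 r=16: -5+39=34 <75, l++
l=4 r=16: -1+39=38 <75, l++
l=5 r=16: 4+39=43 <75, l++
l=6 r=16: 9+39=48 <75, l++
l=7 r=16: 11+39=50 <75, l++
l=8 r=16: 14+39=53 <75, l++
l=9 r=16: 15+39=54 <75, l++
l=10 r=16: 18+39=57 <75, l++
l=11 r=16: 22+39=61 <75, l++
l=12 r=16: 33+39=72 <75, l++
l=13 r=16: 36+39=75, found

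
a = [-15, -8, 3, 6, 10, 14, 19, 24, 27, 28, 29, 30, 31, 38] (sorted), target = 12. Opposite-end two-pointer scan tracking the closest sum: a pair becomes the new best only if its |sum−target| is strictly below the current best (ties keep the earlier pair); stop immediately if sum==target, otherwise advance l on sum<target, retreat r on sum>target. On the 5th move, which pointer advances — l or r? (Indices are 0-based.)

l=0 r=13: -15+38=23 d=11 *, r--
l=0 r=12: -15+31=16 d=4 *, r--
l=0 r=11: -15+30=15 d=3 *, r--
l=0 r=10: -15+29=14 d=2 *, r--
l=0 r=9: -15+28=13 d=1 *, r--

r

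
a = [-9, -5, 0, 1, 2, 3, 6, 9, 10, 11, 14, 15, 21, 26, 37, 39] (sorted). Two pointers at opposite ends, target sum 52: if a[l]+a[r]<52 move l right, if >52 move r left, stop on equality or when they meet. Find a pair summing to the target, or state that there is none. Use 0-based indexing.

(15, 37)

[0,15] -9+39=30 <52 → l++
[1,15] -5+39=34 <52 → l++
[2,15] 0+39=39 <52 → l++
[3,15] 1+39=40 <52 → l++
[4,15] 2+39=41 <52 → l++
[5,15] 3+39=42 <52 → l++
[6,15] 6+39=45 <52 → l++
[7,15] 9+39=48 <52 → l++
[8,15] 10+39=49 <52 → l++
[9,15] 11+39=50 <52 → l++
[10,15] 14+39=53 >52 → r--
[10,14] 14+37=51 <52 → l++
[11,14] 15+37=52 → found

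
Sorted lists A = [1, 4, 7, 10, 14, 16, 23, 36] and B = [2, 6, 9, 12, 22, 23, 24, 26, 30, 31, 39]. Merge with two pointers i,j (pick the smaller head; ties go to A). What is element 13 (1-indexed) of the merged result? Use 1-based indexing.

merged[13] = 23

[i=1,j=1] A[i]=1<=B[j]=2 take 1 → i++
[i=2,j=1] A[i]=4>B[j]=2 take 2 → j++
[i=2,j=2] A[i]=4<=B[j]=6 take 4 → i++
[i=3,j=2] A[i]=7>B[j]=6 take 6 → j++
[i=3,j=3] A[i]=7<=B[j]=9 take 7 → i++
[i=4,j=3] A[i]=10>B[j]=9 take 9 → j++
[i=4,j=4] A[i]=10<=B[j]=12 take 10 → i++
[i=5,j=4] A[i]=14>B[j]=12 take 12 → j++
[i=5,j=5] A[i]=14<=B[j]=22 take 14 → i++
[i=6,j=5] A[i]=16<=B[j]=22 take 16 → i++
[i=7,j=5] A[i]=23>B[j]=22 take 22 → j++
[i=7,j=6] A[i]=23<=B[j]=23 take 23 → i++
[i=8,j=6] A[i]=36>B[j]=23 take 23 → j++
[i=8,j=7] A[i]=36>B[j]=24 take 24 → j++
[i=8,j=8] A[i]=36>B[j]=26 take 26 → j++
[i=8,j=9] A[i]=36>B[j]=30 take 30 → j++
[i=8,j=10] A[i]=36>B[j]=31 take 31 → j++
[i=8,j=11] A[i]=36<=B[j]=39 take 36 → i++
[i=9,j=11] A done, take B[j]=39 → j++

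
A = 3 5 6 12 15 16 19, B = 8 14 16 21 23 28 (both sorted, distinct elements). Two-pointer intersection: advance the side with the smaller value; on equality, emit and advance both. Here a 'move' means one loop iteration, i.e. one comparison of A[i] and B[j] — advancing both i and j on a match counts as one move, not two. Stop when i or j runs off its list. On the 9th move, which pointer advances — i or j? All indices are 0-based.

i=0 j=0: 3<8, i++
i=1 j=0: 5<8, i++
i=2 j=0: 6<8, i++
i=3 j=0: 12>8, j++
i=3 j=1: 12<14, i++
i=4 j=1: 15>14, j++
i=4 j=2: 15<16, i++
i=5 j=2: 16==16 emit, i++,j++
i=6 j=3: 19<21, i++

i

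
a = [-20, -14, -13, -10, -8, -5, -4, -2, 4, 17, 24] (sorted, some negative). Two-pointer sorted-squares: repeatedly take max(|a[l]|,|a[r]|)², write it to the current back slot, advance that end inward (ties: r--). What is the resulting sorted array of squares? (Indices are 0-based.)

l=0 r=10: |-20|<=|24| out[10]=576, r--
l=0 r=9: |-20|>|17| out[9]=400, l++
l=1 r=9: |-14|<=|17| out[8]=289, r--
l=1 r=8: |-14|>|4| out[7]=196, l++
l=2 r=8: |-13|>|4| out[6]=169, l++
l=3 r=8: |-10|>|4| out[5]=100, l++
l=4 r=8: |-8|>|4| out[4]=64, l++
l=5 r=8: |-5|>|4| out[3]=25, l++
l=6 r=8: |-4|<=|4| out[2]=16, r--
l=6 r=7: |-4|>|-2| out[1]=16, l++
l=7 r=7: |-2|<=|-2| out[0]=4, r--

[4, 16, 16, 25, 64, 100, 169, 196, 289, 400, 576]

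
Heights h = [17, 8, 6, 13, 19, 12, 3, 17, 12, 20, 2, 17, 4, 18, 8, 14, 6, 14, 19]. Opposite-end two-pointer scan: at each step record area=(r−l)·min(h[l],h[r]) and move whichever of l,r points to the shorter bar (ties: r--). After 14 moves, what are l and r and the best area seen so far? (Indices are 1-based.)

l=6, r=10, best area=306

[1,19] min(17,19)*18=306 best=306 * → l++
[2,19] min(8,19)*17=136 best=306 → l++
[3,19] min(6,19)*16=96 best=306 → l++
[4,19] min(13,19)*15=195 best=306 → l++
[5,19] min(19,19)*14=266 best=306 → r--
[5,18] min(19,14)*13=182 best=306 → r--
[5,17] min(19,6)*12=72 best=306 → r--
[5,16] min(19,14)*11=154 best=306 → r--
[5,15] min(19,8)*10=80 best=306 → r--
[5,14] min(19,18)*9=162 best=306 → r--
[5,13] min(19,4)*8=32 best=306 → r--
[5,12] min(19,17)*7=119 best=306 → r--
[5,11] min(19,2)*6=12 best=306 → r--
[5,10] min(19,20)*5=95 best=306 → l++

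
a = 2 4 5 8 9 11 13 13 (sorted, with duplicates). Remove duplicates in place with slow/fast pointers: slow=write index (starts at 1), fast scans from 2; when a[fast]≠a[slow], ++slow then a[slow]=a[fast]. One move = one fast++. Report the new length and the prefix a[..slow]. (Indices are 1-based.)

length 7; prefix = [2, 4, 5, 8, 9, 11, 13]

(s=1,f=2) a[fast]=4≠a[slow]=2 write a[2]=4 → slow++,fast++
(s=2,f=3) a[fast]=5≠a[slow]=4 write a[3]=5 → slow++,fast++
(s=3,f=4) a[fast]=8≠a[slow]=5 write a[4]=8 → slow++,fast++
(s=4,f=5) a[fast]=9≠a[slow]=8 write a[5]=9 → slow++,fast++
(s=5,f=6) a[fast]=11≠a[slow]=9 write a[6]=11 → slow++,fast++
(s=6,f=7) a[fast]=13≠a[slow]=11 write a[7]=13 → slow++,fast++
(s=7,f=8) a[fast]=13=a[slow] dup → fast++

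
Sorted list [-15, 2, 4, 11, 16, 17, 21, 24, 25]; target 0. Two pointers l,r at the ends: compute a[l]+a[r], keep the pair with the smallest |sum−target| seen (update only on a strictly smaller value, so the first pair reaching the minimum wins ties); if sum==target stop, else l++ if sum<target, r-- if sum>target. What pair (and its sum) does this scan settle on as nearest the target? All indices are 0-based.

l=0 r=8: -15+25=10 d=10 *, r--
l=0 r=7: -15+24=9 d=9 *, r--
l=0 r=6: -15+21=6 d=6 *, r--
l=0 r=5: -15+17=2 d=2 *, r--
l=0 r=4: -15+16=1 d=1 *, r--
l=0 r=3: -15+11=-4 d=4, l++
l=1 r=3: 2+11=13 d=13, r--
l=1 r=2: 2+4=6 d=6, r--

pair (-15, 16) with sum 1 (|Δ|=1)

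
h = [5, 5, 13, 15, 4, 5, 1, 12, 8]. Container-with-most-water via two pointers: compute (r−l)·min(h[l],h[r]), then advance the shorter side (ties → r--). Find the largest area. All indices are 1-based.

l=1 r=9: min(5,8)*8=40 best=40 *, l++
l=2 r=9: min(5,8)*7=35 best=40, l++
l=3 r=9: min(13,8)*6=48 best=48 *, r--
l=3 r=8: min(13,12)*5=60 best=60 *, r--
l=3 r=7: min(13,1)*4=4 best=60, r--
l=3 r=6: min(13,5)*3=15 best=60, r--
l=3 r=5: min(13,4)*2=8 best=60, r--
l=3 r=4: min(13,15)*1=13 best=60, l++

max area = 60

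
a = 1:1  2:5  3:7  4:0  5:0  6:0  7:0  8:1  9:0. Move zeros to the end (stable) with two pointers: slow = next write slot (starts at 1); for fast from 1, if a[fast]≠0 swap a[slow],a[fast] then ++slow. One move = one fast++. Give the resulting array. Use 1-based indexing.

[1, 5, 7, 1, 0, 0, 0, 0, 0]

slow=1 fast=1: a[fast]=1≠0 swap→a[1]=1, slow++,fast++
slow=2 fast=2: a[fast]=5≠0 swap→a[2]=5, slow++,fast++
slow=3 fast=3: a[fast]=7≠0 swap→a[3]=7, slow++,fast++
slow=4 fast=4: a[fast]=0, fast++
slow=4 fast=5: a[fast]=0, fast++
slow=4 fast=6: a[fast]=0, fast++
slow=4 fast=7: a[fast]=0, fast++
slow=4 fast=8: a[fast]=1≠0 swap→a[4]=1, slow++,fast++
slow=5 fast=9: a[fast]=0, fast++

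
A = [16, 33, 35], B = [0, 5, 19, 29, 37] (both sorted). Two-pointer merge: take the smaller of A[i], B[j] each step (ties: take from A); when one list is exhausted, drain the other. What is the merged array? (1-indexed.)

[0, 5, 16, 19, 29, 33, 35, 37]

[i=1,j=1] A[i]=16>B[j]=0 take 0 → j++
[i=1,j=2] A[i]=16>B[j]=5 take 5 → j++
[i=1,j=3] A[i]=16<=B[j]=19 take 16 → i++
[i=2,j=3] A[i]=33>B[j]=19 take 19 → j++
[i=2,j=4] A[i]=33>B[j]=29 take 29 → j++
[i=2,j=5] A[i]=33<=B[j]=37 take 33 → i++
[i=3,j=5] A[i]=35<=B[j]=37 take 35 → i++
[i=4,j=5] A done, take B[j]=37 → j++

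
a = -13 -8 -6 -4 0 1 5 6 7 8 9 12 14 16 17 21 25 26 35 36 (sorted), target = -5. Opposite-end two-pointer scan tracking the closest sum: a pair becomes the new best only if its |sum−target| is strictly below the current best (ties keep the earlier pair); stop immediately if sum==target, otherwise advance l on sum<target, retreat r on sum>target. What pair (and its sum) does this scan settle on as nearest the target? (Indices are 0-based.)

pair (-13, 8) with sum -5 (|Δ|=0)

l=0 r=19: -13+36=23 d=28 *, r--
l=0 r=18: -13+35=22 d=27 *, r--
l=0 r=17: -13+26=13 d=18 *, r--
l=0 r=16: -13+25=12 d=17 *, r--
l=0 r=15: -13+21=8 d=13 *, r--
l=0 r=14: -13+17=4 d=9 *, r--
l=0 r=13: -13+16=3 d=8 *, r--
l=0 r=12: -13+14=1 d=6 *, r--
l=0 r=11: -13+12=-1 d=4 *, r--
l=0 r=10: -13+9=-4 d=1 *, r--
l=0 r=9: -13+8=-5 d=0 *, stop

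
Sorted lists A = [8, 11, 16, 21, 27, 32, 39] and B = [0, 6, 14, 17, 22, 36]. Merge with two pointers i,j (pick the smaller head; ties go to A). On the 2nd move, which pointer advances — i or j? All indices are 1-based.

i=1 j=1: A[i]=8>B[j]=0 take 0, j++
i=1 j=2: A[i]=8>B[j]=6 take 6, j++

j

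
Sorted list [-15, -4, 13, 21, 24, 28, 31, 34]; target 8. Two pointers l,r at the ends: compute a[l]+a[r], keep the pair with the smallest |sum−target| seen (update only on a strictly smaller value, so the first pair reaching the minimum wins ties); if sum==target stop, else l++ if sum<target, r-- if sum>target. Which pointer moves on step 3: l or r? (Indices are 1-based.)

r

l=1 r=8: -15+34=19 d=11 *, r--
l=1 r=7: -15+31=16 d=8 *, r--
l=1 r=6: -15+28=13 d=5 *, r--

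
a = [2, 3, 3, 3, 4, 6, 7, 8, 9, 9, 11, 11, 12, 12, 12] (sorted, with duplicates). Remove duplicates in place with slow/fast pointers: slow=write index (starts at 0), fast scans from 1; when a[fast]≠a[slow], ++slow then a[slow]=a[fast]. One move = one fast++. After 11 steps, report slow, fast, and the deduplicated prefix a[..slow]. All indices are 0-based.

(s=0,f=1) a[fast]=3≠a[slow]=2 write a[1]=3 → slow++,fast++
(s=1,f=2) a[fast]=3=a[slow] dup → fast++
(s=1,f=3) a[fast]=3=a[slow] dup → fast++
(s=1,f=4) a[fast]=4≠a[slow]=3 write a[2]=4 → slow++,fast++
(s=2,f=5) a[fast]=6≠a[slow]=4 write a[3]=6 → slow++,fast++
(s=3,f=6) a[fast]=7≠a[slow]=6 write a[4]=7 → slow++,fast++
(s=4,f=7) a[fast]=8≠a[slow]=7 write a[5]=8 → slow++,fast++
(s=5,f=8) a[fast]=9≠a[slow]=8 write a[6]=9 → slow++,fast++
(s=6,f=9) a[fast]=9=a[slow] dup → fast++
(s=6,f=10) a[fast]=11≠a[slow]=9 write a[7]=11 → slow++,fast++
(s=7,f=11) a[fast]=11=a[slow] dup → fast++

slow=7, fast=12, prefix=[2, 3, 4, 6, 7, 8, 9, 11]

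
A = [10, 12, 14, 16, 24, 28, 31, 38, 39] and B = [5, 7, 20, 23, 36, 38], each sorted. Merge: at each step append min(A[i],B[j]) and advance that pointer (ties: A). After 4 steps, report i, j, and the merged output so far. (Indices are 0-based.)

i=2, j=2, merged so far=[5, 7, 10, 12]

[i=0,j=0] A[i]=10>B[j]=5 take 5 → j++
[i=0,j=1] A[i]=10>B[j]=7 take 7 → j++
[i=0,j=2] A[i]=10<=B[j]=20 take 10 → i++
[i=1,j=2] A[i]=12<=B[j]=20 take 12 → i++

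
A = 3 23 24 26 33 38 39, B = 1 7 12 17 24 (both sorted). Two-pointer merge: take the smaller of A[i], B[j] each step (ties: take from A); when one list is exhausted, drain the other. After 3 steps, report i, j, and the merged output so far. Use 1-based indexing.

i=2, j=3, merged so far=[1, 3, 7]

[i=1,j=1] A[i]=3>B[j]=1 take 1 → j++
[i=1,j=2] A[i]=3<=B[j]=7 take 3 → i++
[i=2,j=2] A[i]=23>B[j]=7 take 7 → j++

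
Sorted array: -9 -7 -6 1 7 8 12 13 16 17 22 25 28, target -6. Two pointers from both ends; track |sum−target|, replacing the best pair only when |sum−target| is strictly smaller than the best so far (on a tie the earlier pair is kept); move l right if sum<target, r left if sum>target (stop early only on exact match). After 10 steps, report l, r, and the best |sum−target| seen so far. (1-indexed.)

l=1 r=13: -9+28=19 d=25 *, r--
l=1 r=12: -9+25=16 d=22 *, r--
l=1 r=11: -9+22=13 d=19 *, r--
l=1 r=10: -9+17=8 d=14 *, r--
l=1 r=9: -9+16=7 d=13 *, r--
l=1 r=8: -9+13=4 d=10 *, r--
l=1 r=7: -9+12=3 d=9 *, r--
l=1 r=6: -9+8=-1 d=5 *, r--
l=1 r=5: -9+7=-2 d=4 *, r--
l=1 r=4: -9+1=-8 d=2 *, l++

l=2, r=4, best |Δ|=2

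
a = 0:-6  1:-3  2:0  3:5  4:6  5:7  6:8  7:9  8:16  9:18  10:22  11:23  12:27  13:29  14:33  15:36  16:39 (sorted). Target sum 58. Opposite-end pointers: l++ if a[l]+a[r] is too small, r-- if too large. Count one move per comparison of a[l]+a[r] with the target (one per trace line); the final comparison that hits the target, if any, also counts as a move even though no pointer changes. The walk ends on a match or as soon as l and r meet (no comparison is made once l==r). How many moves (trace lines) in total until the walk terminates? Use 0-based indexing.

[0,16] -6+39=33 <58 → l++
[1,16] -3+39=36 <58 → l++
[2,16] 0+39=39 <58 → l++
[3,16] 5+39=44 <58 → l++
[4,16] 6+39=45 <58 → l++
[5,16] 7+39=46 <58 → l++
[6,16] 8+39=47 <58 → l++
[7,16] 9+39=48 <58 → l++
[8,16] 16+39=55 <58 → l++
[9,16] 18+39=57 <58 → l++
[10,16] 22+39=61 >58 → r--
[10,15] 22+36=58 → found

12 moves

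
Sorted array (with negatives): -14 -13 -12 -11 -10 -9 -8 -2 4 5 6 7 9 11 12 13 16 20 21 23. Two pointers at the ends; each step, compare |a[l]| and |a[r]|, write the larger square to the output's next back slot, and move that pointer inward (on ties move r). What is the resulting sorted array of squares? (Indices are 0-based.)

[4, 16, 25, 36, 49, 64, 81, 81, 100, 121, 121, 144, 144, 169, 169, 196, 256, 400, 441, 529]

[0,19] |-14|<=|23| out[19]=529 → r--
[0,18] |-14|<=|21| out[18]=441 → r--
[0,17] |-14|<=|20| out[17]=400 → r--
[0,16] |-14|<=|16| out[16]=256 → r--
[0,15] |-14|>|13| out[15]=196 → l++
[1,15] |-13|<=|13| out[14]=169 → r--
[1,14] |-13|>|12| out[13]=169 → l++
[2,14] |-12|<=|12| out[12]=144 → r--
[2,13] |-12|>|11| out[11]=144 → l++
[3,13] |-11|<=|11| out[10]=121 → r--
[3,12] |-11|>|9| out[9]=121 → l++
[4,12] |-10|>|9| out[8]=100 → l++
[5,12] |-9|<=|9| out[7]=81 → r--
[5,11] |-9|>|7| out[6]=81 → l++
[6,11] |-8|>|7| out[5]=64 → l++
[7,11] |-2|<=|7| out[4]=49 → r--
[7,10] |-2|<=|6| out[3]=36 → r--
[7,9] |-2|<=|5| out[2]=25 → r--
[7,8] |-2|<=|4| out[1]=16 → r--
[7,7] |-2|<=|-2| out[0]=4 → r--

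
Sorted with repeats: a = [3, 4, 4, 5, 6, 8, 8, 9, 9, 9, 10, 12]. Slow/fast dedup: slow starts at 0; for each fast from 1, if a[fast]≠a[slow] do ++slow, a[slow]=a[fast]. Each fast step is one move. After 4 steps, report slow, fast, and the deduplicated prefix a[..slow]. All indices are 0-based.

slow=3, fast=5, prefix=[3, 4, 5, 6]

(s=0,f=1) a[fast]=4≠a[slow]=3 write a[1]=4 → slow++,fast++
(s=1,f=2) a[fast]=4=a[slow] dup → fast++
(s=1,f=3) a[fast]=5≠a[slow]=4 write a[2]=5 → slow++,fast++
(s=2,f=4) a[fast]=6≠a[slow]=5 write a[3]=6 → slow++,fast++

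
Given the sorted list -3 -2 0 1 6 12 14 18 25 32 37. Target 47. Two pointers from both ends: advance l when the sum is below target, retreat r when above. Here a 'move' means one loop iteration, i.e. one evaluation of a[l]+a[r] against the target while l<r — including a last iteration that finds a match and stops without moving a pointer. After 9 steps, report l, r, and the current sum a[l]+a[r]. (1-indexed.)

[1,11] -3+37=34 <47 → l++
[2,11] -2+37=35 <47 → l++
[3,11] 0+37=37 <47 → l++
[4,11] 1+37=38 <47 → l++
[5,11] 6+37=43 <47 → l++
[6,11] 12+37=49 >47 → r--
[6,10] 12+32=44 <47 → l++
[7,10] 14+32=46 <47 → l++
[8,10] 18+32=50 >47 → r--

l=8, r=9, sum=43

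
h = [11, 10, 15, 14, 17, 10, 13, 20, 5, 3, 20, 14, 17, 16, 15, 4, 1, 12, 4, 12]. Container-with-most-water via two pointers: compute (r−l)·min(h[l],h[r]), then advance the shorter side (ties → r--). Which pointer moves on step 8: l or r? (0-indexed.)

[0,19] min(11,12)*19=209 best=209 * → l++
[1,19] min(10,12)*18=180 best=209 → l++
[2,19] min(15,12)*17=204 best=209 → r--
[2,18] min(15,4)*16=64 best=209 → r--
[2,17] min(15,12)*15=180 best=209 → r--
[2,16] min(15,1)*14=14 best=209 → r--
[2,15] min(15,4)*13=52 best=209 → r--
[2,14] min(15,15)*12=180 best=209 → r--

r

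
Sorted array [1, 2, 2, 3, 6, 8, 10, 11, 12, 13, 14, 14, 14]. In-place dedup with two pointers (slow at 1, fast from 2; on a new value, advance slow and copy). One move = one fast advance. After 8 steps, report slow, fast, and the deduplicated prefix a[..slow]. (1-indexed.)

slow=1 fast=2: a[fast]=2≠a[slow]=1 write a[2]=2, slow++,fast++
slow=2 fast=3: a[fast]=2=a[slow] dup, fast++
slow=2 fast=4: a[fast]=3≠a[slow]=2 write a[3]=3, slow++,fast++
slow=3 fast=5: a[fast]=6≠a[slow]=3 write a[4]=6, slow++,fast++
slow=4 fast=6: a[fast]=8≠a[slow]=6 write a[5]=8, slow++,fast++
slow=5 fast=7: a[fast]=10≠a[slow]=8 write a[6]=10, slow++,fast++
slow=6 fast=8: a[fast]=11≠a[slow]=10 write a[7]=11, slow++,fast++
slow=7 fast=9: a[fast]=12≠a[slow]=11 write a[8]=12, slow++,fast++

slow=8, fast=10, prefix=[1, 2, 3, 6, 8, 10, 11, 12]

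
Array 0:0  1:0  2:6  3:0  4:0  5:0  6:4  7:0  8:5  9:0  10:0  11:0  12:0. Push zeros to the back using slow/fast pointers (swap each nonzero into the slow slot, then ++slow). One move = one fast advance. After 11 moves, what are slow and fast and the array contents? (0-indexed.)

slow=3, fast=11, a=[6, 4, 5, 0, 0, 0, 0, 0, 0, 0, 0, 0, 0]

(s=0,f=0) a[fast]=0 → fast++
(s=0,f=1) a[fast]=0 → fast++
(s=0,f=2) a[fast]=6≠0 swap→a[0]=6 → slow++,fast++
(s=1,f=3) a[fast]=0 → fast++
(s=1,f=4) a[fast]=0 → fast++
(s=1,f=5) a[fast]=0 → fast++
(s=1,f=6) a[fast]=4≠0 swap→a[1]=4 → slow++,fast++
(s=2,f=7) a[fast]=0 → fast++
(s=2,f=8) a[fast]=5≠0 swap→a[2]=5 → slow++,fast++
(s=3,f=9) a[fast]=0 → fast++
(s=3,f=10) a[fast]=0 → fast++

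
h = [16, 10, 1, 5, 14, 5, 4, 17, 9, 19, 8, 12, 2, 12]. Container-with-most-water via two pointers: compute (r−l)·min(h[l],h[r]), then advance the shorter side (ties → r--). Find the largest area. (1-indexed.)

[1,14] min(16,12)*13=156 best=156 * → r--
[1,13] min(16,2)*12=24 best=156 → r--
[1,12] min(16,12)*11=132 best=156 → r--
[1,11] min(16,8)*10=80 best=156 → r--
[1,10] min(16,19)*9=144 best=156 → l++
[2,10] min(10,19)*8=80 best=156 → l++
[3,10] min(1,19)*7=7 best=156 → l++
[4,10] min(5,19)*6=30 best=156 → l++
[5,10] min(14,19)*5=70 best=156 → l++
[6,10] min(5,19)*4=20 best=156 → l++
[7,10] min(4,19)*3=12 best=156 → l++
[8,10] min(17,19)*2=34 best=156 → l++
[9,10] min(9,19)*1=9 best=156 → l++

max area = 156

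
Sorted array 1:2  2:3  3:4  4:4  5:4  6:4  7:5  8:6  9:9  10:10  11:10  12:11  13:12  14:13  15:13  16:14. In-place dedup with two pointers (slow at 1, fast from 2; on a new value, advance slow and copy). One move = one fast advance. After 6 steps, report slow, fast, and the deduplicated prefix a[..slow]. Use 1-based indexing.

(s=1,f=2) a[fast]=3≠a[slow]=2 write a[2]=3 → slow++,fast++
(s=2,f=3) a[fast]=4≠a[slow]=3 write a[3]=4 → slow++,fast++
(s=3,f=4) a[fast]=4=a[slow] dup → fast++
(s=3,f=5) a[fast]=4=a[slow] dup → fast++
(s=3,f=6) a[fast]=4=a[slow] dup → fast++
(s=3,f=7) a[fast]=5≠a[slow]=4 write a[4]=5 → slow++,fast++

slow=4, fast=8, prefix=[2, 3, 4, 5]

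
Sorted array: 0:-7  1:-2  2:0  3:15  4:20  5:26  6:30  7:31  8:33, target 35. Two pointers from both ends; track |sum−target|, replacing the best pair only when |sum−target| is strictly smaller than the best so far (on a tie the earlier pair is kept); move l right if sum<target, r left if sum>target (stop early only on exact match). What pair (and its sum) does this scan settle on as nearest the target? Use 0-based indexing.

l=0 r=8: -7+33=26 d=9 *, l++
l=1 r=8: -2+33=31 d=4 *, l++
l=2 r=8: 0+33=33 d=2 *, l++
l=3 r=8: 15+33=48 d=13, r--
l=3 r=7: 15+31=46 d=11, r--
l=3 r=6: 15+30=45 d=10, r--
l=3 r=5: 15+26=41 d=6, r--
l=3 r=4: 15+20=35 d=0 *, stop

pair (15, 20) with sum 35 (|Δ|=0)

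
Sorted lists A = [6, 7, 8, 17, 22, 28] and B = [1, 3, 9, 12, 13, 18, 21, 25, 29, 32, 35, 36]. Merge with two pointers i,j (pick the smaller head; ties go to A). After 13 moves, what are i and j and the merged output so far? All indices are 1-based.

i=1 j=1: A[i]=6>B[j]=1 take 1, j++
i=1 j=2: A[i]=6>B[j]=3 take 3, j++
i=1 j=3: A[i]=6<=B[j]=9 take 6, i++
i=2 j=3: A[i]=7<=B[j]=9 take 7, i++
i=3 j=3: A[i]=8<=B[j]=9 take 8, i++
i=4 j=3: A[i]=17>B[j]=9 take 9, j++
i=4 j=4: A[i]=17>B[j]=12 take 12, j++
i=4 j=5: A[i]=17>B[j]=13 take 13, j++
i=4 j=6: A[i]=17<=B[j]=18 take 17, i++
i=5 j=6: A[i]=22>B[j]=18 take 18, j++
i=5 j=7: A[i]=22>B[j]=21 take 21, j++
i=5 j=8: A[i]=22<=B[j]=25 take 22, i++
i=6 j=8: A[i]=28>B[j]=25 take 25, j++

i=6, j=9, merged so far=[1, 3, 6, 7, 8, 9, 12, 13, 17, 18, 21, 22, 25]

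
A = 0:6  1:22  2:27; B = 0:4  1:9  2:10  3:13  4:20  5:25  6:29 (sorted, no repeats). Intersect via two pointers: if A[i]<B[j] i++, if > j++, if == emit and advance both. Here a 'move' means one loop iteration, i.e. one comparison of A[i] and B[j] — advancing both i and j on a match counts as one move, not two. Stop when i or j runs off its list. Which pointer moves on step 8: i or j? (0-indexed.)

[i=0,j=0] 6>4 → j++
[i=0,j=1] 6<9 → i++
[i=1,j=1] 22>9 → j++
[i=1,j=2] 22>10 → j++
[i=1,j=3] 22>13 → j++
[i=1,j=4] 22>20 → j++
[i=1,j=5] 22<25 → i++
[i=2,j=5] 27>25 → j++

j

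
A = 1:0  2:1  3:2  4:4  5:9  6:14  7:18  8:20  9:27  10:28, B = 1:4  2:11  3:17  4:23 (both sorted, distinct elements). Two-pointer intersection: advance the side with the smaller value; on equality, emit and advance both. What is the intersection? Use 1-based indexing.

intersection = [4]

[i=1,j=1] 0<4 → i++
[i=2,j=1] 1<4 → i++
[i=3,j=1] 2<4 → i++
[i=4,j=1] 4==4 emit → i++,j++
[i=5,j=2] 9<11 → i++
[i=6,j=2] 14>11 → j++
[i=6,j=3] 14<17 → i++
[i=7,j=3] 18>17 → j++
[i=7,j=4] 18<23 → i++
[i=8,j=4] 20<23 → i++
[i=9,j=4] 27>23 → j++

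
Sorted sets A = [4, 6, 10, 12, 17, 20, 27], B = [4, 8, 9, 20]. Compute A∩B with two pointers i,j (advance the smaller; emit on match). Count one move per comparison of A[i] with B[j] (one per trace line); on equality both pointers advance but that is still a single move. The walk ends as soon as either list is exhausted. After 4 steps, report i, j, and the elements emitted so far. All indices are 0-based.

i=2, j=3, emitted=[4]

[i=0,j=0] 4==4 emit → i++,j++
[i=1,j=1] 6<8 → i++
[i=2,j=1] 10>8 → j++
[i=2,j=2] 10>9 → j++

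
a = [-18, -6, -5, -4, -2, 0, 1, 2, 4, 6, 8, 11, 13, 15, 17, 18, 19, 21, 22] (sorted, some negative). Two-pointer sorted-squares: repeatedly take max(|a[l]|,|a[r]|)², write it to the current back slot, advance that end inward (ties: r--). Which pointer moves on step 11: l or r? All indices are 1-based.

[1,19] |-18|<=|22| out[19]=484 → r--
[1,18] |-18|<=|21| out[18]=441 → r--
[1,17] |-18|<=|19| out[17]=361 → r--
[1,16] |-18|<=|18| out[16]=324 → r--
[1,15] |-18|>|17| out[15]=324 → l++
[2,15] |-6|<=|17| out[14]=289 → r--
[2,14] |-6|<=|15| out[13]=225 → r--
[2,13] |-6|<=|13| out[12]=169 → r--
[2,12] |-6|<=|11| out[11]=121 → r--
[2,11] |-6|<=|8| out[10]=64 → r--
[2,10] |-6|<=|6| out[9]=36 → r--

r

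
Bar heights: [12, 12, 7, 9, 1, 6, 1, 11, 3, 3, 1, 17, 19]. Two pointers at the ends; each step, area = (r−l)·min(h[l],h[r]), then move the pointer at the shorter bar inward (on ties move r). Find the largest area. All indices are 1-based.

l=1 r=13: min(12,19)*12=144 best=144 *, l++
l=2 r=13: min(12,19)*11=132 best=144, l++
l=3 r=13: min(7,19)*10=70 best=144, l++
l=4 r=13: min(9,19)*9=81 best=144, l++
l=5 r=13: min(1,19)*8=8 best=144, l++
l=6 r=13: min(6,19)*7=42 best=144, l++
l=7 r=13: min(1,19)*6=6 best=144, l++
l=8 r=13: min(11,19)*5=55 best=144, l++
l=9 r=13: min(3,19)*4=12 best=144, l++
l=10 r=13: min(3,19)*3=9 best=144, l++
l=11 r=13: min(1,19)*2=2 best=144, l++
l=12 r=13: min(17,19)*1=17 best=144, l++

max area = 144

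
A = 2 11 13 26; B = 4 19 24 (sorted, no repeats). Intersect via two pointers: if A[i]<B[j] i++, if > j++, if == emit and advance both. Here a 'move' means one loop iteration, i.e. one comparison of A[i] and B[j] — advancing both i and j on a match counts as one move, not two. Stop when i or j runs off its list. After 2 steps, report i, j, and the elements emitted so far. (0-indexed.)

[i=0,j=0] 2<4 → i++
[i=1,j=0] 11>4 → j++

i=1, j=1, emitted=[]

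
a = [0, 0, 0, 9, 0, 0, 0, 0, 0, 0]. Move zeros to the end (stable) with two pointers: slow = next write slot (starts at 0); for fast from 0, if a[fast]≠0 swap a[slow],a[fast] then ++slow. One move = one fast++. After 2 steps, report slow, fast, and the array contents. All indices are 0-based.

slow=0, fast=2, a=[0, 0, 0, 9, 0, 0, 0, 0, 0, 0]

slow=0 fast=0: a[fast]=0, fast++
slow=0 fast=1: a[fast]=0, fast++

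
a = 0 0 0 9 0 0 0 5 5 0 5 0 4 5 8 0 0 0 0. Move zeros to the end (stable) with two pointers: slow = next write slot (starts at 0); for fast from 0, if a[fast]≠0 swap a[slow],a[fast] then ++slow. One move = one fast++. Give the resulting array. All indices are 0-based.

slow=0 fast=0: a[fast]=0, fast++
slow=0 fast=1: a[fast]=0, fast++
slow=0 fast=2: a[fast]=0, fast++
slow=0 fast=3: a[fast]=9≠0 swap→a[0]=9, slow++,fast++
slow=1 fast=4: a[fast]=0, fast++
slow=1 fast=5: a[fast]=0, fast++
slow=1 fast=6: a[fast]=0, fast++
slow=1 fast=7: a[fast]=5≠0 swap→a[1]=5, slow++,fast++
slow=2 fast=8: a[fast]=5≠0 swap→a[2]=5, slow++,fast++
slow=3 fast=9: a[fast]=0, fast++
slow=3 fast=10: a[fast]=5≠0 swap→a[3]=5, slow++,fast++
slow=4 fast=11: a[fast]=0, fast++
slow=4 fast=12: a[fast]=4≠0 swap→a[4]=4, slow++,fast++
slow=5 fast=13: a[fast]=5≠0 swap→a[5]=5, slow++,fast++
slow=6 fast=14: a[fast]=8≠0 swap→a[6]=8, slow++,fast++
slow=7 fast=15: a[fast]=0, fast++
slow=7 fast=16: a[fast]=0, fast++
slow=7 fast=17: a[fast]=0, fast++
slow=7 fast=18: a[fast]=0, fast++

[9, 5, 5, 5, 4, 5, 8, 0, 0, 0, 0, 0, 0, 0, 0, 0, 0, 0, 0]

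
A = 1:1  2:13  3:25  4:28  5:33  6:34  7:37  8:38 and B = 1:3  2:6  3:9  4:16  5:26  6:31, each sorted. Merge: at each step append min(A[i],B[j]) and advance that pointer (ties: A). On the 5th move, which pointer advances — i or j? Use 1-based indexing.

i

[i=1,j=1] A[i]=1<=B[j]=3 take 1 → i++
[i=2,j=1] A[i]=13>B[j]=3 take 3 → j++
[i=2,j=2] A[i]=13>B[j]=6 take 6 → j++
[i=2,j=3] A[i]=13>B[j]=9 take 9 → j++
[i=2,j=4] A[i]=13<=B[j]=16 take 13 → i++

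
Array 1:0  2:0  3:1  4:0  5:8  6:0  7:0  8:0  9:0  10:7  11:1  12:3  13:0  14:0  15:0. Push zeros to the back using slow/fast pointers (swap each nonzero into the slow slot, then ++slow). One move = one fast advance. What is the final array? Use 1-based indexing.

slow=1 fast=1: a[fast]=0, fast++
slow=1 fast=2: a[fast]=0, fast++
slow=1 fast=3: a[fast]=1≠0 swap→a[1]=1, slow++,fast++
slow=2 fast=4: a[fast]=0, fast++
slow=2 fast=5: a[fast]=8≠0 swap→a[2]=8, slow++,fast++
slow=3 fast=6: a[fast]=0, fast++
slow=3 fast=7: a[fast]=0, fast++
slow=3 fast=8: a[fast]=0, fast++
slow=3 fast=9: a[fast]=0, fast++
slow=3 fast=10: a[fast]=7≠0 swap→a[3]=7, slow++,fast++
slow=4 fast=11: a[fast]=1≠0 swap→a[4]=1, slow++,fast++
slow=5 fast=12: a[fast]=3≠0 swap→a[5]=3, slow++,fast++
slow=6 fast=13: a[fast]=0, fast++
slow=6 fast=14: a[fast]=0, fast++
slow=6 fast=15: a[fast]=0, fast++

[1, 8, 7, 1, 3, 0, 0, 0, 0, 0, 0, 0, 0, 0, 0]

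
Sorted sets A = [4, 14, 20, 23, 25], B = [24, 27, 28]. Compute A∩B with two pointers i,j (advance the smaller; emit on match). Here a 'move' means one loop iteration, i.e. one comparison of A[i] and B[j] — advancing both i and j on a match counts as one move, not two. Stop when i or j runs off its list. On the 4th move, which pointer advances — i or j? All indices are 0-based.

i

i=0 j=0: 4<24, i++
i=1 j=0: 14<24, i++
i=2 j=0: 20<24, i++
i=3 j=0: 23<24, i++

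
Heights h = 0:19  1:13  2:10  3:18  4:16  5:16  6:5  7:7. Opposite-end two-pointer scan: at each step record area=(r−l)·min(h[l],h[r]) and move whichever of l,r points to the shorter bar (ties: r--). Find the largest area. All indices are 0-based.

max area = 80

l=0 r=7: min(19,7)*7=49 best=49 *, r--
l=0 r=6: min(19,5)*6=30 best=49, r--
l=0 r=5: min(19,16)*5=80 best=80 *, r--
l=0 r=4: min(19,16)*4=64 best=80, r--
l=0 r=3: min(19,18)*3=54 best=80, r--
l=0 r=2: min(19,10)*2=20 best=80, r--
l=0 r=1: min(19,13)*1=13 best=80, r--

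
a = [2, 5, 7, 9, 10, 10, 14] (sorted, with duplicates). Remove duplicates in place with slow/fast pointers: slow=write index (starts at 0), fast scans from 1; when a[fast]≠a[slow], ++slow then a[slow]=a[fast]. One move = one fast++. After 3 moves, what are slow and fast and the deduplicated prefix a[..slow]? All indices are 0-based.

slow=3, fast=4, prefix=[2, 5, 7, 9]

slow=0 fast=1: a[fast]=5≠a[slow]=2 write a[1]=5, slow++,fast++
slow=1 fast=2: a[fast]=7≠a[slow]=5 write a[2]=7, slow++,fast++
slow=2 fast=3: a[fast]=9≠a[slow]=7 write a[3]=9, slow++,fast++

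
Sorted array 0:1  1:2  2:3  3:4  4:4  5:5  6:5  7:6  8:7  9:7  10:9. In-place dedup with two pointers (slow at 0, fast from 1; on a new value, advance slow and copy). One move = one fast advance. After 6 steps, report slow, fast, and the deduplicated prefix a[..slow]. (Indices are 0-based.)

slow=4, fast=7, prefix=[1, 2, 3, 4, 5]

slow=0 fast=1: a[fast]=2≠a[slow]=1 write a[1]=2, slow++,fast++
slow=1 fast=2: a[fast]=3≠a[slow]=2 write a[2]=3, slow++,fast++
slow=2 fast=3: a[fast]=4≠a[slow]=3 write a[3]=4, slow++,fast++
slow=3 fast=4: a[fast]=4=a[slow] dup, fast++
slow=3 fast=5: a[fast]=5≠a[slow]=4 write a[4]=5, slow++,fast++
slow=4 fast=6: a[fast]=5=a[slow] dup, fast++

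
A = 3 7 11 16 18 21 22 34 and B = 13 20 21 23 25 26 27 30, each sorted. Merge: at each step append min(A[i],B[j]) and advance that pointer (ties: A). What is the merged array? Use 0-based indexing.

[3, 7, 11, 13, 16, 18, 20, 21, 21, 22, 23, 25, 26, 27, 30, 34]

i=0 j=0: A[i]=3<=B[j]=13 take 3, i++
i=1 j=0: A[i]=7<=B[j]=13 take 7, i++
i=2 j=0: A[i]=11<=B[j]=13 take 11, i++
i=3 j=0: A[i]=16>B[j]=13 take 13, j++
i=3 j=1: A[i]=16<=B[j]=20 take 16, i++
i=4 j=1: A[i]=18<=B[j]=20 take 18, i++
i=5 j=1: A[i]=21>B[j]=20 take 20, j++
i=5 j=2: A[i]=21<=B[j]=21 take 21, i++
i=6 j=2: A[i]=22>B[j]=21 take 21, j++
i=6 j=3: A[i]=22<=B[j]=23 take 22, i++
i=7 j=3: A[i]=34>B[j]=23 take 23, j++
i=7 j=4: A[i]=34>B[j]=25 take 25, j++
i=7 j=5: A[i]=34>B[j]=26 take 26, j++
i=7 j=6: A[i]=34>B[j]=27 take 27, j++
i=7 j=7: A[i]=34>B[j]=30 take 30, j++
i=7 j=8: B done, take A[i]=34, i++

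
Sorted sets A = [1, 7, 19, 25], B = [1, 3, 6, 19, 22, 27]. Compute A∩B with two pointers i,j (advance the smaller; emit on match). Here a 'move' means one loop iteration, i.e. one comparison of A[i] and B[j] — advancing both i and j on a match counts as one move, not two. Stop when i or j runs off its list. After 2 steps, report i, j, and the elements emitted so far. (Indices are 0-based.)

[i=0,j=0] 1==1 emit → i++,j++
[i=1,j=1] 7>3 → j++

i=1, j=2, emitted=[1]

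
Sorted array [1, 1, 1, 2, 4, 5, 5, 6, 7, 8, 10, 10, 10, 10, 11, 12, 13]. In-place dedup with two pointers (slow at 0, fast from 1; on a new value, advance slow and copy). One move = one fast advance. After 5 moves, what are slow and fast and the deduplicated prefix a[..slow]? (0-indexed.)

slow=3, fast=6, prefix=[1, 2, 4, 5]

slow=0 fast=1: a[fast]=1=a[slow] dup, fast++
slow=0 fast=2: a[fast]=1=a[slow] dup, fast++
slow=0 fast=3: a[fast]=2≠a[slow]=1 write a[1]=2, slow++,fast++
slow=1 fast=4: a[fast]=4≠a[slow]=2 write a[2]=4, slow++,fast++
slow=2 fast=5: a[fast]=5≠a[slow]=4 write a[3]=5, slow++,fast++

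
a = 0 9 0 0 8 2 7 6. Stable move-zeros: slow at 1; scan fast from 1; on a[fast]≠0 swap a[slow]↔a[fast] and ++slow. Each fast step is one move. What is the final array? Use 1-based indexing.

slow=1 fast=1: a[fast]=0, fast++
slow=1 fast=2: a[fast]=9≠0 swap→a[1]=9, slow++,fast++
slow=2 fast=3: a[fast]=0, fast++
slow=2 fast=4: a[fast]=0, fast++
slow=2 fast=5: a[fast]=8≠0 swap→a[2]=8, slow++,fast++
slow=3 fast=6: a[fast]=2≠0 swap→a[3]=2, slow++,fast++
slow=4 fast=7: a[fast]=7≠0 swap→a[4]=7, slow++,fast++
slow=5 fast=8: a[fast]=6≠0 swap→a[5]=6, slow++,fast++

[9, 8, 2, 7, 6, 0, 0, 0]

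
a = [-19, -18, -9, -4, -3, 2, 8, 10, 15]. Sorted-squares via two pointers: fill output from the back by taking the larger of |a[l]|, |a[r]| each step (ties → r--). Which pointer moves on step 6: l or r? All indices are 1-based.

r

l=1 r=9: |-19|>|15| out[9]=361, l++
l=2 r=9: |-18|>|15| out[8]=324, l++
l=3 r=9: |-9|<=|15| out[7]=225, r--
l=3 r=8: |-9|<=|10| out[6]=100, r--
l=3 r=7: |-9|>|8| out[5]=81, l++
l=4 r=7: |-4|<=|8| out[4]=64, r--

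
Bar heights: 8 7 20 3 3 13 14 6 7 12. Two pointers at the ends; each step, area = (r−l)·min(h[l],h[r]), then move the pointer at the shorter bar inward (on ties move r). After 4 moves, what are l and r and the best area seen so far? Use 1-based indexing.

l=3, r=8, best area=84

[1,10] min(8,12)*9=72 best=72 * → l++
[2,10] min(7,12)*8=56 best=72 → l++
[3,10] min(20,12)*7=84 best=84 * → r--
[3,9] min(20,7)*6=42 best=84 → r--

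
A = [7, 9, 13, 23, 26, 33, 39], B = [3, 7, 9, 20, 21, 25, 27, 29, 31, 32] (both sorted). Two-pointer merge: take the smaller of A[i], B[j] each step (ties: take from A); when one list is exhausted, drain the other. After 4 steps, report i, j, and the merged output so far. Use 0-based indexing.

[i=0,j=0] A[i]=7>B[j]=3 take 3 → j++
[i=0,j=1] A[i]=7<=B[j]=7 take 7 → i++
[i=1,j=1] A[i]=9>B[j]=7 take 7 → j++
[i=1,j=2] A[i]=9<=B[j]=9 take 9 → i++

i=2, j=2, merged so far=[3, 7, 7, 9]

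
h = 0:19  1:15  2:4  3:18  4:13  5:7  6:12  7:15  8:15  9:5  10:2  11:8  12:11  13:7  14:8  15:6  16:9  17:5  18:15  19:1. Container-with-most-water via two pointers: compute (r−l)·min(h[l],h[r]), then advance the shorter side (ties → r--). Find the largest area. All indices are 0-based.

l=0 r=19: min(19,1)*19=19 best=19 *, r--
l=0 r=18: min(19,15)*18=270 best=270 *, r--
l=0 r=17: min(19,5)*17=85 best=270, r--
l=0 r=16: min(19,9)*16=144 best=270, r--
l=0 r=15: min(19,6)*15=90 best=270, r--
l=0 r=14: min(19,8)*14=112 best=270, r--
l=0 r=13: min(19,7)*13=91 best=270, r--
l=0 r=12: min(19,11)*12=132 best=270, r--
l=0 r=11: min(19,8)*11=88 best=270, r--
l=0 r=10: min(19,2)*10=20 best=270, r--
l=0 r=9: min(19,5)*9=45 best=270, r--
l=0 r=8: min(19,15)*8=120 best=270, r--
l=0 r=7: min(19,15)*7=105 best=270, r--
l=0 r=6: min(19,12)*6=72 best=270, r--
l=0 r=5: min(19,7)*5=35 best=270, r--
l=0 r=4: min(19,13)*4=52 best=270, r--
l=0 r=3: min(19,18)*3=54 best=270, r--
l=0 r=2: min(19,4)*2=8 best=270, r--
l=0 r=1: min(19,15)*1=15 best=270, r--

max area = 270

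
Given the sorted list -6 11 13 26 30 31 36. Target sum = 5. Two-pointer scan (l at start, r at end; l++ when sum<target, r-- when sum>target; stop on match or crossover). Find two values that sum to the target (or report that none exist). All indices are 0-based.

(-6, 11)

[0,6] -6+36=30 >5 → r--
[0,5] -6+31=25 >5 → r--
[0,4] -6+30=24 >5 → r--
[0,3] -6+26=20 >5 → r--
[0,2] -6+13=7 >5 → r--
[0,1] -6+11=5 → found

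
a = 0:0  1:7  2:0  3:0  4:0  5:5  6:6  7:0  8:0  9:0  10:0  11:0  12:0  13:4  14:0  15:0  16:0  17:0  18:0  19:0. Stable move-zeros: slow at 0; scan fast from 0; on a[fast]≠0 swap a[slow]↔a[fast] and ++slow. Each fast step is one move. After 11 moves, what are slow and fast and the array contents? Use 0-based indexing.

slow=3, fast=11, a=[7, 5, 6, 0, 0, 0, 0, 0, 0, 0, 0, 0, 0, 4, 0, 0, 0, 0, 0, 0]

(s=0,f=0) a[fast]=0 → fast++
(s=0,f=1) a[fast]=7≠0 swap→a[0]=7 → slow++,fast++
(s=1,f=2) a[fast]=0 → fast++
(s=1,f=3) a[fast]=0 → fast++
(s=1,f=4) a[fast]=0 → fast++
(s=1,f=5) a[fast]=5≠0 swap→a[1]=5 → slow++,fast++
(s=2,f=6) a[fast]=6≠0 swap→a[2]=6 → slow++,fast++
(s=3,f=7) a[fast]=0 → fast++
(s=3,f=8) a[fast]=0 → fast++
(s=3,f=9) a[fast]=0 → fast++
(s=3,f=10) a[fast]=0 → fast++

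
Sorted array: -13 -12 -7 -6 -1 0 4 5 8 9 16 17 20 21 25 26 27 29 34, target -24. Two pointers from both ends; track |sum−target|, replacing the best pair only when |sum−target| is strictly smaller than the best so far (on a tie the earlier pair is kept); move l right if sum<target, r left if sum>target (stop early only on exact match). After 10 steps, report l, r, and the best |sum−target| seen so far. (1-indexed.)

[1,19] -13+34=21 d=45 * → r--
[1,18] -13+29=16 d=40 * → r--
[1,17] -13+27=14 d=38 * → r--
[1,16] -13+26=13 d=37 * → r--
[1,15] -13+25=12 d=36 * → r--
[1,14] -13+21=8 d=32 * → r--
[1,13] -13+20=7 d=31 * → r--
[1,12] -13+17=4 d=28 * → r--
[1,11] -13+16=3 d=27 * → r--
[1,10] -13+9=-4 d=20 * → r--

l=1, r=9, best |Δ|=20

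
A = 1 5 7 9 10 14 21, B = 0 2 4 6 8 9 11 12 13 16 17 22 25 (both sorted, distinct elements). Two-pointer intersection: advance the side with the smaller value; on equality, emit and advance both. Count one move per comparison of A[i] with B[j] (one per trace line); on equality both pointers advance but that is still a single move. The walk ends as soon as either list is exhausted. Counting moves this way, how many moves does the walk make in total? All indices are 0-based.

i=0 j=0: 1>0, j++
i=0 j=1: 1<2, i++
i=1 j=1: 5>2, j++
i=1 j=2: 5>4, j++
i=1 j=3: 5<6, i++
i=2 j=3: 7>6, j++
i=2 j=4: 7<8, i++
i=3 j=4: 9>8, j++
i=3 j=5: 9==9 emit, i++,j++
i=4 j=6: 10<11, i++
i=5 j=6: 14>11, j++
i=5 j=7: 14>12, j++
i=5 j=8: 14>13, j++
i=5 j=9: 14<16, i++
i=6 j=9: 21>16, j++
i=6 j=10: 21>17, j++
i=6 j=11: 21<22, i++

17 moves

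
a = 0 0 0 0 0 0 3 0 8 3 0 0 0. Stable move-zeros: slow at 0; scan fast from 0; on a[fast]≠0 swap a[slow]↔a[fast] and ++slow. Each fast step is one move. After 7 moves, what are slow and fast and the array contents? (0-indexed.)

(s=0,f=0) a[fast]=0 → fast++
(s=0,f=1) a[fast]=0 → fast++
(s=0,f=2) a[fast]=0 → fast++
(s=0,f=3) a[fast]=0 → fast++
(s=0,f=4) a[fast]=0 → fast++
(s=0,f=5) a[fast]=0 → fast++
(s=0,f=6) a[fast]=3≠0 swap→a[0]=3 → slow++,fast++

slow=1, fast=7, a=[3, 0, 0, 0, 0, 0, 0, 0, 8, 3, 0, 0, 0]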